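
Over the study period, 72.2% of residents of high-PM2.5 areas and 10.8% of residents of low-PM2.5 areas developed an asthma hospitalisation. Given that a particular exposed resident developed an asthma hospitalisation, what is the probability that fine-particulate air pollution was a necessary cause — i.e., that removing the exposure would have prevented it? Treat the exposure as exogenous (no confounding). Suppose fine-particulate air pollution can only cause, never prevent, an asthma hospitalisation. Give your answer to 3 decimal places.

PN ≈ 0.850

p₁ = 0.722, p₀ = 0.108.
Under exogeneity and monotonicity, PN = (p₁ − p₀) / p₁.
PN = (0.722 − 0.108) / 0.722 = 0.614 / 0.722 ≈ 0.8504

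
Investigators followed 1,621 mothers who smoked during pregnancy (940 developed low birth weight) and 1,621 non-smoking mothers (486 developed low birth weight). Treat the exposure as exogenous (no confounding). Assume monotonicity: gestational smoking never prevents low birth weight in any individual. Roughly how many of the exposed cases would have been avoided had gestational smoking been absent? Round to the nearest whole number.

about 454 cases

p₁ = P(outcome | exposed) = 940/1621 = 0.57989
p₀ = P(outcome | unexposed) = 486/1621 = 0.29981
PN = (p₁ − p₀)/p₁ = (0.57989 − 0.29981) / 0.57989 ≈ 0.48298.
Attributable cases ≈ PN × (exposed cases) = 0.48298 × 940 ≈ 454.00.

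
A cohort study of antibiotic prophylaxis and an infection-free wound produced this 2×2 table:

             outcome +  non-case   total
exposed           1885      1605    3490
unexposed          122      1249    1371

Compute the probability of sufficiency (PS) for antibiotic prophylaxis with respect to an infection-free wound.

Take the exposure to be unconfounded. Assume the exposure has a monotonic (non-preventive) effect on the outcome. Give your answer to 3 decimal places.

PS ≈ 0.495

p₁ = P(outcome | exposed) = 1885/3490 = 0.54011
p₀ = P(outcome | unexposed) = 122/1371 = 0.088986
Under exogeneity and monotonicity, PS = (p₁ − p₀)/(1 − p₀).
PS = (0.54011 − 0.088986) / 0.91101 ≈ 0.4952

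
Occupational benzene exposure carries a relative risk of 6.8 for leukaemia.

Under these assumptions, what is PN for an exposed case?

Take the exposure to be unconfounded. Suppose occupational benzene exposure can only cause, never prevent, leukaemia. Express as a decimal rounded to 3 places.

PN ≈ 0.853

Under exogeneity and monotonicity, PN = (RR − 1) / RR = 1 − 1/RR.
PN = (6.8 − 1) / 6.8 = 5.8 / 6.8 ≈ 0.8529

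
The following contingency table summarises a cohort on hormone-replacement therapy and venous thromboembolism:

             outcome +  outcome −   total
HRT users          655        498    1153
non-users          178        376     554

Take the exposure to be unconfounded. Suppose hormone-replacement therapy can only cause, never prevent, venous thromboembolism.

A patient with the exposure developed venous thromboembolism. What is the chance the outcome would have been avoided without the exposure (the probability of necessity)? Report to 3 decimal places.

PN ≈ 0.434

p₁ = P(outcome | exposed) = 655/1153 = 0.56808
p₀ = P(outcome | unexposed) = 178/554 = 0.3213
Under exogeneity and monotonicity, PN = (p₁ − p₀) / p₁.
PN = (0.56808 − 0.3213) / 0.56808 = 0.24678 / 0.56808 ≈ 0.4344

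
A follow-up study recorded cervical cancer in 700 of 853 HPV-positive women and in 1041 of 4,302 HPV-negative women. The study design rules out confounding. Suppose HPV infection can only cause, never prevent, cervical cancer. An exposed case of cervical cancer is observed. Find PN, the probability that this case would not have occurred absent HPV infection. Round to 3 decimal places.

p₁ = P(outcome | exposed) = 700/853 = 0.82063
p₀ = P(outcome | unexposed) = 1041/4302 = 0.24198
Under exogeneity and monotonicity, PN = (p₁ − p₀) / p₁.
PN = (0.82063 − 0.24198) / 0.82063 = 0.57865 / 0.82063 ≈ 0.7051

PN ≈ 0.705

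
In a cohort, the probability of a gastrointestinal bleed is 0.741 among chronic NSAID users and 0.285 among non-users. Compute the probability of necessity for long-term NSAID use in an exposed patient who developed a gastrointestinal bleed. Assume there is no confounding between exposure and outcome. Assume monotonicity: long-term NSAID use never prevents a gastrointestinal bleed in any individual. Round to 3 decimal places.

Let p₁ = 0.741, p₀ = 0.285.
Under exogeneity and monotonicity, PN = (p₁ − p₀) / p₁.
PN = (0.741 − 0.285) / 0.741 = 0.456 / 0.741 ≈ 0.6154

PN ≈ 0.615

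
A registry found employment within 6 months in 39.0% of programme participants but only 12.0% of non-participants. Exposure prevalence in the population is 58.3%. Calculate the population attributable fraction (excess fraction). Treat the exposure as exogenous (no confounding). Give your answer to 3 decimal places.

p₁ = 0.39, p₀ = 0.12.
Overall risk P(Y=1) = π·p₁ + (1−π)·p₀ = 0.583×0.39 + 0.417×0.12 = 0.27741.
Under exogeneity, PAF = [P(Y=1) − p₀] / P(Y=1).
PAF = (0.27741 − 0.12) / 0.27741 ≈ 0.5674

PAF ≈ 0.567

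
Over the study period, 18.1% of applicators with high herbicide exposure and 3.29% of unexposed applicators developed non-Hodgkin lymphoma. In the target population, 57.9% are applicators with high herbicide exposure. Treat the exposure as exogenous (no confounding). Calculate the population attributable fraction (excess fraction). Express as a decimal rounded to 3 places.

p₁ = 0.181, p₀ = 0.0329.
Overall risk P(Y=1) = π·p₁ + (1−π)·p₀ = 0.579×0.181 + 0.421×0.0329 = 0.11865.
Under exogeneity, PAF = [P(Y=1) − p₀] / P(Y=1).
PAF = (0.11865 − 0.0329) / 0.11865 ≈ 0.7227

PAF ≈ 0.723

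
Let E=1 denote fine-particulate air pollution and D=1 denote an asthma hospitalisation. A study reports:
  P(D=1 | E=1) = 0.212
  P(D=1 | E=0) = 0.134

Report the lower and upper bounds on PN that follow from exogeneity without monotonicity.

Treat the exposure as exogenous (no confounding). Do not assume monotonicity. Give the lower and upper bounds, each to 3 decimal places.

Let p₁ = 0.212, p₀ = 0.134.
Under exogeneity alone the bounds on PN are max{0,(p₁−p₀)/p₁} ≤ PN ≤ min{1,(1−p₀)/p₁}.
  lower = (p₁ − p₀)/p₁ = 0.078 / 0.212 ≈ 0.3679
  upper = min{1, (1 − p₀)/p₁} = 0.866 / 0.212 ≈ 4.0849 → capped at 1

0.368 ≤ PN ≤ 1.000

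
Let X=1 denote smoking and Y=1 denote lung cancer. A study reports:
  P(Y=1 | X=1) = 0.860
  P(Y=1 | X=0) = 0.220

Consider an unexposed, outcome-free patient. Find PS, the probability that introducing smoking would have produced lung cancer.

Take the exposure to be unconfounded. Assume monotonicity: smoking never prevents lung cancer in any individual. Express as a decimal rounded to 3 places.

PS ≈ 0.821

Let p₁ = 0.86, p₀ = 0.22.
Under exogeneity and monotonicity, PS = (p₁ − p₀) / (1 − p₀).
PS = (0.86 − 0.22) / (1 − 0.22) = 0.64 / 0.78 ≈ 0.8205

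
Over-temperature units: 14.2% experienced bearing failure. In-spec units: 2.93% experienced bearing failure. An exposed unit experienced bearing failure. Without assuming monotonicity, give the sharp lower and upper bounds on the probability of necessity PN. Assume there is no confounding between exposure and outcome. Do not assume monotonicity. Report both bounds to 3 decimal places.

p₁ = 0.142, p₀ = 0.0293.
Under exogeneity alone the bounds on PN are max{0,(p₁−p₀)/p₁} ≤ PN ≤ min{1,(1−p₀)/p₁}.
  lower = (p₁ − p₀)/p₁ = 0.1127 / 0.142 ≈ 0.7937
  upper = min{1, (1 − p₀)/p₁} = 0.9707 / 0.142 ≈ 6.8359 → capped at 1

0.794 ≤ PN ≤ 1.000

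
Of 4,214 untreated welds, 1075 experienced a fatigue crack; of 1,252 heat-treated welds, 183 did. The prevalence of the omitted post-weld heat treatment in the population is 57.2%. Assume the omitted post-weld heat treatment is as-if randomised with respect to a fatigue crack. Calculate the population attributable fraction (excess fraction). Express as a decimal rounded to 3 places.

PAF ≈ 0.299

p₁ = P(outcome | exposed) = 1075/4214 = 0.2551
p₀ = P(outcome | unexposed) = 183/1252 = 0.14617
Overall risk P(Y=1) = π·p₁ + (1−π)·p₀ = 0.572×0.2551 + 0.428×0.14617 = 0.20848.
Under exogeneity, PAF = [P(Y=1) − p₀] / P(Y=1).
PAF = (0.20848 − 0.14617) / 0.20848 ≈ 0.2989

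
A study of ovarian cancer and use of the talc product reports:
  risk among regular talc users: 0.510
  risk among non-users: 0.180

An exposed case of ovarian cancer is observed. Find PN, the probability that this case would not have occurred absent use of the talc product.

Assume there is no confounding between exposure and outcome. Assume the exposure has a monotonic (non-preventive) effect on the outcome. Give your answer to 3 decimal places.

PN ≈ 0.647

Let p₁ = 0.51, p₀ = 0.18.
Under exogeneity and monotonicity, PN = (p₁ − p₀) / p₁.
PN = (0.51 − 0.18) / 0.51 = 0.33 / 0.51 ≈ 0.6471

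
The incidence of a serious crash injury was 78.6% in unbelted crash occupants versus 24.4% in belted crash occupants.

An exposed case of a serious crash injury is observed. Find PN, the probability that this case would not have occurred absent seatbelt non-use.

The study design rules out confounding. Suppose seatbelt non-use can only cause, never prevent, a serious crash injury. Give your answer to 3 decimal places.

p₁ = 0.786, p₀ = 0.244.
Under exogeneity and monotonicity, PN = (p₁ − p₀) / p₁.
PN = (0.786 − 0.244) / 0.786 = 0.542 / 0.786 ≈ 0.6896

PN ≈ 0.690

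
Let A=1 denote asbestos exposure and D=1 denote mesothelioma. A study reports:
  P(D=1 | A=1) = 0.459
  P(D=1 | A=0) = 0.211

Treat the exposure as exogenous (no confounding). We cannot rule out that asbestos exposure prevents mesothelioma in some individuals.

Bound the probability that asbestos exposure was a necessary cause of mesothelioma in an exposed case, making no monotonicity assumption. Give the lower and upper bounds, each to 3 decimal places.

0.540 ≤ PN ≤ 1.000

Let p₁ = 0.459, p₀ = 0.211.
Under exogeneity alone the bounds on PN are max{0,(p₁−p₀)/p₁} ≤ PN ≤ min{1,(1−p₀)/p₁}.
  lower = (p₁ − p₀)/p₁ = 0.248 / 0.459 ≈ 0.5403
  upper = min{1, (1 − p₀)/p₁} = 0.789 / 0.459 ≈ 1.7190 → capped at 1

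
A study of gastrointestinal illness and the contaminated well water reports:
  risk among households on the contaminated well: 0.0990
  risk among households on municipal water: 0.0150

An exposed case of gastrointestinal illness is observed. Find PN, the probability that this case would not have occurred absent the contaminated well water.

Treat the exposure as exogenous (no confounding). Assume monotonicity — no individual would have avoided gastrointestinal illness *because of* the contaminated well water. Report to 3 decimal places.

PN ≈ 0.848

Let p₁ = 0.099, p₀ = 0.015.
Under exogeneity and monotonicity, PN = (p₁ − p₀) / p₁.
PN = (0.099 − 0.015) / 0.099 = 0.084 / 0.099 ≈ 0.8485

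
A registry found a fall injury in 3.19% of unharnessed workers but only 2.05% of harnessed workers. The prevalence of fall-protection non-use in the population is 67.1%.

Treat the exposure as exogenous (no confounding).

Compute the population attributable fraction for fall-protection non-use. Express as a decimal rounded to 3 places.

PAF ≈ 0.272

p₁ = 0.0319, p₀ = 0.0205.
Overall risk P(Y=1) = π·p₁ + (1−π)·p₀ = 0.671×0.0319 + 0.329×0.0205 = 0.028149.
Under exogeneity, PAF = [P(Y=1) − p₀] / P(Y=1).
PAF = (0.028149 − 0.0205) / 0.028149 ≈ 0.2717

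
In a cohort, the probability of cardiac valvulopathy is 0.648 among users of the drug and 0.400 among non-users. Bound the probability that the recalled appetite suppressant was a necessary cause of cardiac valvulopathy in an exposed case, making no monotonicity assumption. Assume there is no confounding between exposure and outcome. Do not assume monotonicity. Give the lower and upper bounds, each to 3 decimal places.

Let p₁ = 0.648, p₀ = 0.4.
Under exogeneity alone the bounds on PN are max{0,(p₁−p₀)/p₁} ≤ PN ≤ min{1,(1−p₀)/p₁}.
  lower = (p₁ − p₀)/p₁ = 0.248 / 0.648 ≈ 0.3827
  upper = min{1, (1 − p₀)/p₁} = 0.6 / 0.648 ≈ 0.9259

0.383 ≤ PN ≤ 0.926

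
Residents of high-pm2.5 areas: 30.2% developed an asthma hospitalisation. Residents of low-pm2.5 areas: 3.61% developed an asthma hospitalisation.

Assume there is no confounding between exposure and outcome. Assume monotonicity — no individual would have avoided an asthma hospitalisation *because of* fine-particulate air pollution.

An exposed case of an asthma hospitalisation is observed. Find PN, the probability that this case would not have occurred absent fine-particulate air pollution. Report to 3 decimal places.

PN ≈ 0.880

p₁ = 0.302, p₀ = 0.0361.
Under exogeneity and monotonicity, PN = (p₁ − p₀) / p₁.
PN = (0.302 − 0.0361) / 0.302 = 0.2659 / 0.302 ≈ 0.8805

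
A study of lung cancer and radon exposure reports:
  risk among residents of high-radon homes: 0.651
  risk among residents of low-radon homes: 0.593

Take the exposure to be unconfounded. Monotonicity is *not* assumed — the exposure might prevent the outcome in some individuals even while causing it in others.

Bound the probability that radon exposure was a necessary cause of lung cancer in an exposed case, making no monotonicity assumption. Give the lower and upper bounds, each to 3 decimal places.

Let p₁ = 0.651, p₀ = 0.593.
Under exogeneity alone the bounds on PN are max{0,(p₁−p₀)/p₁} ≤ PN ≤ min{1,(1−p₀)/p₁}.
  lower = (p₁ − p₀)/p₁ = 0.058 / 0.651 ≈ 0.0891
  upper = min{1, (1 − p₀)/p₁} = 0.407 / 0.651 ≈ 0.6252

0.089 ≤ PN ≤ 0.625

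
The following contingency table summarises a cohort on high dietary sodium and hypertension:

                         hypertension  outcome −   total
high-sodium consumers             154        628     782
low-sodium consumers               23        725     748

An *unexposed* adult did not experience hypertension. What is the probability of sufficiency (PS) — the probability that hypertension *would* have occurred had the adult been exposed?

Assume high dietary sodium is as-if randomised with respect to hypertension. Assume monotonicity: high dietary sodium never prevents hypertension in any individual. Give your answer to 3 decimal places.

PS ≈ 0.171

p₁ = P(outcome | exposed) = 154/782 = 0.19693
p₀ = P(outcome | unexposed) = 23/748 = 0.030749
Under exogeneity and monotonicity, PS = (p₁ − p₀) / (1 − p₀).
PS = (0.19693 − 0.030749) / (1 − 0.030749) = 0.16618 / 0.96925 ≈ 0.1715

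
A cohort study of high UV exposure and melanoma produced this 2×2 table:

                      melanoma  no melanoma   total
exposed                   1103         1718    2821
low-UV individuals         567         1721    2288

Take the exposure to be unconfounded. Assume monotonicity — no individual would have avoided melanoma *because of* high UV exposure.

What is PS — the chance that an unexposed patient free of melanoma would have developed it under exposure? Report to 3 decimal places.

p₁ = P(outcome | exposed) = 1103/2821 = 0.391
p₀ = P(outcome | unexposed) = 567/2288 = 0.24781
Under exogeneity and monotonicity, PS = (p₁ − p₀)/(1 − p₀).
PS = (0.391 − 0.24781) / 0.75219 ≈ 0.1904

PS ≈ 0.190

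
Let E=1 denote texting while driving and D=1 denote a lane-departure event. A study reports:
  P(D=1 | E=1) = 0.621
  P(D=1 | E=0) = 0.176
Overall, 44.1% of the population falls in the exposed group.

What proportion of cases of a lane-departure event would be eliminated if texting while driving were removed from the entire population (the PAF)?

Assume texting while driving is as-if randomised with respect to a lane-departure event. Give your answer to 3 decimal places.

PAF ≈ 0.527

Let p₁ = 0.621, p₀ = 0.176.
Overall risk P(Y=1) = π·p₁ + (1−π)·p₀ = 0.441×0.621 + 0.559×0.176 = 0.37224.
Under exogeneity, PAF = [P(Y=1) − p₀] / P(Y=1).
PAF = (0.37224 − 0.176) / 0.37224 ≈ 0.5272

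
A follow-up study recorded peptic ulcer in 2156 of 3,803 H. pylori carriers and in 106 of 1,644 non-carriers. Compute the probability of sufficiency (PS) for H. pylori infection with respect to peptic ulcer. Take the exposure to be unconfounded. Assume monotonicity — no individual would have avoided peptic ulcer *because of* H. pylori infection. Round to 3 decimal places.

p₁ = P(outcome | exposed) = 2156/3803 = 0.56692
p₀ = P(outcome | unexposed) = 106/1644 = 0.064477
Under exogeneity and monotonicity, PS = (p₁ − p₀) / (1 − p₀).
PS = (0.56692 − 0.064477) / (1 − 0.064477) = 0.50244 / 0.93552 ≈ 0.5371

PS ≈ 0.537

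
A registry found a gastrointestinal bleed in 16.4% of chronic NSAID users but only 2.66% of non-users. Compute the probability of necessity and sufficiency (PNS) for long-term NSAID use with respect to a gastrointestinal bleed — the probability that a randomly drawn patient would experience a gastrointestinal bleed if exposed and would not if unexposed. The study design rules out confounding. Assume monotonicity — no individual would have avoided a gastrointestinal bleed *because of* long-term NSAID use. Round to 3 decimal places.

PNS ≈ 0.137

p₁ = 0.164, p₀ = 0.0266.
Under exogeneity and monotonicity, PNS = p₁ − p₀.
PNS = 0.164 − 0.0266 = 0.1374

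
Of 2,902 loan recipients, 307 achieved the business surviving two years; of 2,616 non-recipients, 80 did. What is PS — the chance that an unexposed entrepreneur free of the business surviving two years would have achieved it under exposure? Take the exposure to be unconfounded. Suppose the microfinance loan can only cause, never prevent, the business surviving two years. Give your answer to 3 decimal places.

p₁ = P(outcome | exposed) = 307/2902 = 0.10579
p₀ = P(outcome | unexposed) = 80/2616 = 0.030581
Under exogeneity and monotonicity, PS = (p₁ − p₀) / (1 − p₀).
PS = (0.10579 − 0.030581) / (1 − 0.030581) = 0.075208 / 0.96942 ≈ 0.0776

PS ≈ 0.078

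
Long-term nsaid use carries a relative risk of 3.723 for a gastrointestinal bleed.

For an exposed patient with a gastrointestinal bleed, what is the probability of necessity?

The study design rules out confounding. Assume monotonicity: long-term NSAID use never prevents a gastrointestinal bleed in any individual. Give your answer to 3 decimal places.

PN ≈ 0.731

Under exogeneity and monotonicity, PN = (RR − 1) / RR = 1 − 1/RR.
PN = (3.723 − 1) / 3.723 = 2.723 / 3.723 ≈ 0.7314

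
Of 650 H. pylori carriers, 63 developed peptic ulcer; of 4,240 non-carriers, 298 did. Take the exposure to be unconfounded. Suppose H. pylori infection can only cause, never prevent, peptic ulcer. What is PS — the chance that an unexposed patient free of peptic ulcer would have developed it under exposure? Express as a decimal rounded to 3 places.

PS ≈ 0.029

p₁ = P(outcome | exposed) = 63/650 = 0.096923
p₀ = P(outcome | unexposed) = 298/4240 = 0.070283
Under exogeneity and monotonicity, PS = (p₁ − p₀) / (1 − p₀).
PS = (0.096923 − 0.070283) / (1 − 0.070283) = 0.02664 / 0.92972 ≈ 0.0287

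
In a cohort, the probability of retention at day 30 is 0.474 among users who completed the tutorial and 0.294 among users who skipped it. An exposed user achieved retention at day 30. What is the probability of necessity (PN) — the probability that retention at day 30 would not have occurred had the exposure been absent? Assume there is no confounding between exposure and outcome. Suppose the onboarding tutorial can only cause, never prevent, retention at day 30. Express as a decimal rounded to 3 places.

Let p₁ = 0.474, p₀ = 0.294.
Under exogeneity and monotonicity, PN = (p₁ − p₀) / p₁.
PN = (0.474 − 0.294) / 0.474 = 0.18 / 0.474 ≈ 0.3797

PN ≈ 0.380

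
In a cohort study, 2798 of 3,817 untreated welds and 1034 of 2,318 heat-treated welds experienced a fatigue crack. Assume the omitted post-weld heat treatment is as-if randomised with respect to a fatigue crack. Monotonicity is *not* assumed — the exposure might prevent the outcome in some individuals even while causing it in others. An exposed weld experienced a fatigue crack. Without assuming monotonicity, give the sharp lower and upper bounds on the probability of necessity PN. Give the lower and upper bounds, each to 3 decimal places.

0.391 ≤ PN ≤ 0.756

p₁ = P(outcome | exposed) = 2798/3817 = 0.73304
p₀ = P(outcome | unexposed) = 1034/2318 = 0.44607
Under exogeneity alone the bounds on PN are max{0,(p₁−p₀)/p₁} ≤ PN ≤ min{1,(1−p₀)/p₁}.
  lower = (p₁ − p₀)/p₁ = 0.28696 / 0.73304 ≈ 0.3915
  upper = min{1, (1 − p₀)/p₁} = 0.55393 / 0.73304 ≈ 0.7557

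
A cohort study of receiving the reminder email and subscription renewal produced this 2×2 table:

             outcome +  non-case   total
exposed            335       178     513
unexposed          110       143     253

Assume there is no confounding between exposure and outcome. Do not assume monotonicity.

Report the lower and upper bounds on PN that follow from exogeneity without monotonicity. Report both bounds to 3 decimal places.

p₁ = P(outcome | exposed) = 335/513 = 0.65302
p₀ = P(outcome | unexposed) = 110/253 = 0.43478
Under exogeneity alone the bounds on PN are max{0,(p₁−p₀)/p₁} ≤ PN ≤ min{1,(1−p₀)/p₁}.
  lower = (p₁ − p₀)/p₁ = 0.21824 / 0.65302 ≈ 0.3342
  upper = min{1, (1 − p₀)/p₁} = 0.56522 / 0.65302 ≈ 0.8655

0.334 ≤ PN ≤ 0.866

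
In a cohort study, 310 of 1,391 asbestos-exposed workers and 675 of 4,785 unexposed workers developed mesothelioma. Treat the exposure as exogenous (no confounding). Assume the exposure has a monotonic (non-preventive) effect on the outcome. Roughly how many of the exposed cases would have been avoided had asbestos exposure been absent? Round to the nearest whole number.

p₁ = P(outcome | exposed) = 310/1391 = 0.22286
p₀ = P(outcome | unexposed) = 675/4785 = 0.14107
PN = (p₁ − p₀)/p₁ = (0.22286 − 0.14107) / 0.22286 ≈ 0.36702.
Attributable cases ≈ PN × (exposed cases) = 0.36702 × 310 ≈ 113.78.

about 114 cases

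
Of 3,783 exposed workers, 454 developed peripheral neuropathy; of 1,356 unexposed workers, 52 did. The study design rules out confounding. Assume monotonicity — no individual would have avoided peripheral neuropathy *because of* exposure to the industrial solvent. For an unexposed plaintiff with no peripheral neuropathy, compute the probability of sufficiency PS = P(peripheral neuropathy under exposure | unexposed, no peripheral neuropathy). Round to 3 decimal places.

PS ≈ 0.085

p₁ = P(outcome | exposed) = 454/3783 = 0.12001
p₀ = P(outcome | unexposed) = 52/1356 = 0.038348
Under exogeneity and monotonicity, PS = (p₁ − p₀) / (1 − p₀).
PS = (0.12001 − 0.038348) / (1 − 0.038348) = 0.081662 / 0.96165 ≈ 0.0849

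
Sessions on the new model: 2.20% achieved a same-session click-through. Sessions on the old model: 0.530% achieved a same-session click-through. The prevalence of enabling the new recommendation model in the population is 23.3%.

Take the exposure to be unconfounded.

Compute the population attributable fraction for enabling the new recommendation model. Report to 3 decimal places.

PAF ≈ 0.423

p₁ = 0.022, p₀ = 0.0053.
Overall risk P(Y=1) = π·p₁ + (1−π)·p₀ = 0.233×0.022 + 0.767×0.0053 = 0.0091911.
Under exogeneity, PAF = [P(Y=1) − p₀] / P(Y=1).
PAF = (0.0091911 − 0.0053) / 0.0091911 ≈ 0.4234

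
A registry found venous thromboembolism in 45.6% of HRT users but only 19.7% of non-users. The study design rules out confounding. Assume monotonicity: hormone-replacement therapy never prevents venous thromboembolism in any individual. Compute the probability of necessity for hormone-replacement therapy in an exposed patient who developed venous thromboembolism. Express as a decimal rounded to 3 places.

p₁ = 0.456, p₀ = 0.197.
Under exogeneity and monotonicity, PN = (p₁ − p₀) / p₁.
PN = (0.456 − 0.197) / 0.456 = 0.259 / 0.456 ≈ 0.5680

PN ≈ 0.568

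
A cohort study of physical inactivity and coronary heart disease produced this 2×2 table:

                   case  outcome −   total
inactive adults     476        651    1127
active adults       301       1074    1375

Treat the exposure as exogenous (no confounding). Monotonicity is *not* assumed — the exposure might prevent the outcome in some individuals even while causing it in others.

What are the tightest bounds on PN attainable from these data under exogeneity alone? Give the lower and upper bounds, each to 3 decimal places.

0.482 ≤ PN ≤ 1.000

p₁ = P(outcome | exposed) = 476/1127 = 0.42236
p₀ = P(outcome | unexposed) = 301/1375 = 0.21891
Under exogeneity alone the bounds on PN are max{0,(p₁−p₀)/p₁} ≤ PN ≤ min{1,(1−p₀)/p₁}.
  lower = (p₁ − p₀)/p₁ = 0.20345 / 0.42236 ≈ 0.4817
  upper = min{1, (1 − p₀)/p₁} = 0.78109 / 0.42236 ≈ 1.8493 → capped at 1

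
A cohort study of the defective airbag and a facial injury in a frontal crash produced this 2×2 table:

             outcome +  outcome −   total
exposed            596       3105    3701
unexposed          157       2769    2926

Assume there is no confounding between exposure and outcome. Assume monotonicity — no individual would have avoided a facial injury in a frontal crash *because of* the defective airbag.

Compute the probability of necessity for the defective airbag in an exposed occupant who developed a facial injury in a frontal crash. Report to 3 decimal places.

p₁ = P(outcome | exposed) = 596/3701 = 0.16104
p₀ = P(outcome | unexposed) = 157/2926 = 0.053657
Under exogeneity and monotonicity, PN = (p₁ − p₀)/p₁.
PN = (0.16104 − 0.053657) / 0.16104 ≈ 0.6668

PN ≈ 0.667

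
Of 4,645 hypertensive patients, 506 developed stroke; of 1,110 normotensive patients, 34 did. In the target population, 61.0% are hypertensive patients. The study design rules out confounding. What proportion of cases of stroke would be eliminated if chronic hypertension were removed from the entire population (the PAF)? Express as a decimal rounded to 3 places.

p₁ = P(outcome | exposed) = 506/4645 = 0.10893
p₀ = P(outcome | unexposed) = 34/1110 = 0.030631
Overall risk P(Y=1) = π·p₁ + (1−π)·p₀ = 0.61×0.10893 + 0.39×0.030631 = 0.078396.
Under exogeneity, PAF = [P(Y=1) − p₀] / P(Y=1).
PAF = (0.078396 − 0.030631) / 0.078396 ≈ 0.6093

PAF ≈ 0.609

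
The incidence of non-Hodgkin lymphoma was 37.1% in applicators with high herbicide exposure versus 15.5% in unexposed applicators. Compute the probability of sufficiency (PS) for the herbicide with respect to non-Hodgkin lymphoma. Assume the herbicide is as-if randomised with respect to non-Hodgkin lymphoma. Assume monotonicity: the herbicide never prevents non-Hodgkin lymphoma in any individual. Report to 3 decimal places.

PS ≈ 0.256

p₁ = 0.371, p₀ = 0.155.
Under exogeneity and monotonicity, PS = (p₁ − p₀) / (1 − p₀).
PS = (0.371 − 0.155) / (1 − 0.155) = 0.216 / 0.845 ≈ 0.2556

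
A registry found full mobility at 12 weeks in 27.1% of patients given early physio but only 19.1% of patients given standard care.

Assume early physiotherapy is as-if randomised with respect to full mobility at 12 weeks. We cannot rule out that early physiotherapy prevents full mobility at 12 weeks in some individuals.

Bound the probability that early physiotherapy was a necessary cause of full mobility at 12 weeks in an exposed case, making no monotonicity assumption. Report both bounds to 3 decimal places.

0.295 ≤ PN ≤ 1.000

p₁ = 0.271, p₀ = 0.191.
Under exogeneity alone the bounds on PN are max{0,(p₁−p₀)/p₁} ≤ PN ≤ min{1,(1−p₀)/p₁}.
  lower = (p₁ − p₀)/p₁ = 0.08 / 0.271 ≈ 0.2952
  upper = min{1, (1 − p₀)/p₁} = 0.809 / 0.271 ≈ 2.9852 → capped at 1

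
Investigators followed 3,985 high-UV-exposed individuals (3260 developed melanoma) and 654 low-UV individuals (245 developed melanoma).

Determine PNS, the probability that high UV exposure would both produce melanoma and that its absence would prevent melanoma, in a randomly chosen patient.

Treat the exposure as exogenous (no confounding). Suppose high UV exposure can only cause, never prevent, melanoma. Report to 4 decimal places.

p₁ = P(outcome | exposed) = 3260/3985 = 0.81807
p₀ = P(outcome | unexposed) = 245/654 = 0.37462
Under exogeneity and monotonicity, PNS = p₁ − p₀.
PNS = 0.81807 − 0.37462 = 0.44345

PNS ≈ 0.4435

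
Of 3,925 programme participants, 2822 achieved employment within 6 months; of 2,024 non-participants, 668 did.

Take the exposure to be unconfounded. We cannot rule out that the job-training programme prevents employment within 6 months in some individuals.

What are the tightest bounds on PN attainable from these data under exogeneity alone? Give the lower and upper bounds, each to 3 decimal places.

p₁ = P(outcome | exposed) = 2822/3925 = 0.71898
p₀ = P(outcome | unexposed) = 668/2024 = 0.33004
Under exogeneity alone the bounds on PN are max{0,(p₁−p₀)/p₁} ≤ PN ≤ min{1,(1−p₀)/p₁}.
  lower = (p₁ − p₀)/p₁ = 0.38894 / 0.71898 ≈ 0.5410
  upper = min{1, (1 − p₀)/p₁} = 0.66996 / 0.71898 ≈ 0.9318

0.541 ≤ PN ≤ 0.932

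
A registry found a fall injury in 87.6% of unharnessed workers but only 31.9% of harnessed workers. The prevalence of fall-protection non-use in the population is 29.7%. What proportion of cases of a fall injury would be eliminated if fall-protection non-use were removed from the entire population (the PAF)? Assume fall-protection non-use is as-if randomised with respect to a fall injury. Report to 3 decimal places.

PAF ≈ 0.341

p₁ = 0.876, p₀ = 0.319.
Overall risk P(Y=1) = π·p₁ + (1−π)·p₀ = 0.297×0.876 + 0.703×0.319 = 0.48443.
Under exogeneity, PAF = [P(Y=1) − p₀] / P(Y=1).
PAF = (0.48443 − 0.319) / 0.48443 ≈ 0.3415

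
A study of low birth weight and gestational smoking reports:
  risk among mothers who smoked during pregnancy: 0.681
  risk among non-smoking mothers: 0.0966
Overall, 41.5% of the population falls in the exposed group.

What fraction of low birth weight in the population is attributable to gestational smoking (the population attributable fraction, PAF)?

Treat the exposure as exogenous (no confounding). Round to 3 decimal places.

PAF ≈ 0.715

Let p₁ = 0.681, p₀ = 0.0966.
Overall risk P(Y=1) = π·p₁ + (1−π)·p₀ = 0.415×0.681 + 0.585×0.0966 = 0.33913.
Under exogeneity, PAF = [P(Y=1) − p₀] / P(Y=1).
PAF = (0.33913 − 0.0966) / 0.33913 ≈ 0.7152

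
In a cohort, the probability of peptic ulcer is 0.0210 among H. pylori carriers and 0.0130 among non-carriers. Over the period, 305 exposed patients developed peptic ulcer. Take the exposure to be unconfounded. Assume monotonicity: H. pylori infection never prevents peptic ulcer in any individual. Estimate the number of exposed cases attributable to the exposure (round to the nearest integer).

Let p₁ = 0.021, p₀ = 0.013.
PN = (p₁ − p₀)/p₁ = (0.021 − 0.013) / 0.021 ≈ 0.38095.
Attributable cases ≈ PN × (exposed cases) = 0.38095 × 305 ≈ 116.19.

about 116 cases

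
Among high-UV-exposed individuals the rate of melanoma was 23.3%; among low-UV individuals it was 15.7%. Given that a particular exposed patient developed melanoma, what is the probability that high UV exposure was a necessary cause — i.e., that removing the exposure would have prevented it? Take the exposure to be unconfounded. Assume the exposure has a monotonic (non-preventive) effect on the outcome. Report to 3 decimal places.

p₁ = 0.233, p₀ = 0.157.
Under exogeneity and monotonicity, PN = (p₁ − p₀) / p₁.
PN = (0.233 − 0.157) / 0.233 = 0.076 / 0.233 ≈ 0.3262

PN ≈ 0.326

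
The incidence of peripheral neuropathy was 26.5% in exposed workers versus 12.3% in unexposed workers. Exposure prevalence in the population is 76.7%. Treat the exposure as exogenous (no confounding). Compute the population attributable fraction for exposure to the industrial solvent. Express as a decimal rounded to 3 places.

PAF ≈ 0.470

p₁ = 0.265, p₀ = 0.123.
Overall risk P(Y=1) = π·p₁ + (1−π)·p₀ = 0.767×0.265 + 0.233×0.123 = 0.23191.
Under exogeneity, PAF = [P(Y=1) − p₀] / P(Y=1).
PAF = (0.23191 − 0.123) / 0.23191 ≈ 0.4696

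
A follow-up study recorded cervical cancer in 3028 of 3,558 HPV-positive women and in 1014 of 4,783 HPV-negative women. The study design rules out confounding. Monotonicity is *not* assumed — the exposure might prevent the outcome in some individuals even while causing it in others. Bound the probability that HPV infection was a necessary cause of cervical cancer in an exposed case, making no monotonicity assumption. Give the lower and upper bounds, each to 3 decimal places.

p₁ = P(outcome | exposed) = 3028/3558 = 0.85104
p₀ = P(outcome | unexposed) = 1014/4783 = 0.212
Under exogeneity alone the bounds on PN are max{0,(p₁−p₀)/p₁} ≤ PN ≤ min{1,(1−p₀)/p₁}.
  lower = (p₁ − p₀)/p₁ = 0.63904 / 0.85104 ≈ 0.7509
  upper = min{1, (1 − p₀)/p₁} = 0.788 / 0.85104 ≈ 0.9259

0.751 ≤ PN ≤ 0.926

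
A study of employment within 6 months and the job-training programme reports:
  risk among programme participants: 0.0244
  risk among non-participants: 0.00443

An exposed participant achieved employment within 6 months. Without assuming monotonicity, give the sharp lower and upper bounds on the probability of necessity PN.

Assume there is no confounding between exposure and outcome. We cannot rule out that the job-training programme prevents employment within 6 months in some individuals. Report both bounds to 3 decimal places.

Let p₁ = 0.0244, p₀ = 0.00443.
Under exogeneity alone the bounds on PN are max{0,(p₁−p₀)/p₁} ≤ PN ≤ min{1,(1−p₀)/p₁}.
  lower = (p₁ − p₀)/p₁ = 0.01997 / 0.0244 ≈ 0.8184
  upper = min{1, (1 − p₀)/p₁} = 0.99557 / 0.0244 ≈ 40.8020 → capped at 1

0.818 ≤ PN ≤ 1.000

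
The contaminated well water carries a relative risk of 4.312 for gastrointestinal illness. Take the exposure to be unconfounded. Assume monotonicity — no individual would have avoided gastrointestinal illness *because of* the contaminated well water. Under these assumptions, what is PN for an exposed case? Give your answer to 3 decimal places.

Under exogeneity and monotonicity, PN = (RR − 1) / RR = 1 − 1/RR.
PN = (4.312 − 1) / 4.312 = 3.312 / 4.312 ≈ 0.7681

PN ≈ 0.768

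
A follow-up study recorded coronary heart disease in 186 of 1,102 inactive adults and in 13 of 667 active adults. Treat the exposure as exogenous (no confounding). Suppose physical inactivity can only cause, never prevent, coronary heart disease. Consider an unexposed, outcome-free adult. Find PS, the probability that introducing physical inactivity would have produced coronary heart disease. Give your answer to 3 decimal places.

PS ≈ 0.152

p₁ = P(outcome | exposed) = 186/1102 = 0.16878
p₀ = P(outcome | unexposed) = 13/667 = 0.01949
Under exogeneity and monotonicity, PS = (p₁ − p₀) / (1 − p₀).
PS = (0.16878 − 0.01949) / (1 − 0.01949) = 0.14929 / 0.98051 ≈ 0.1523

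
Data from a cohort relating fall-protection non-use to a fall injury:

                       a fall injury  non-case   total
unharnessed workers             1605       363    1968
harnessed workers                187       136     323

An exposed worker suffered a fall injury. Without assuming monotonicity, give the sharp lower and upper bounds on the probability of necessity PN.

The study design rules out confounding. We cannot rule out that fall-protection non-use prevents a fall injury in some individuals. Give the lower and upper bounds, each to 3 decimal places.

p₁ = P(outcome | exposed) = 1605/1968 = 0.81555
p₀ = P(outcome | unexposed) = 187/323 = 0.57895
Under exogeneity alone the bounds on PN are max{0,(p₁−p₀)/p₁} ≤ PN ≤ min{1,(1−p₀)/p₁}.
  lower = (p₁ − p₀)/p₁ = 0.2366 / 0.81555 ≈ 0.2901
  upper = min{1, (1 − p₀)/p₁} = 0.42105 / 0.81555 ≈ 0.5163

0.290 ≤ PN ≤ 0.516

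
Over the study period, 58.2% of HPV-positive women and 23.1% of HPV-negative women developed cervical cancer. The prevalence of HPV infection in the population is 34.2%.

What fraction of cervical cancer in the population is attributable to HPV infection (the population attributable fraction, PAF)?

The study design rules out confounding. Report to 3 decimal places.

PAF ≈ 0.342

p₁ = 0.582, p₀ = 0.231.
Overall risk P(Y=1) = π·p₁ + (1−π)·p₀ = 0.342×0.582 + 0.658×0.231 = 0.35104.
Under exogeneity, PAF = [P(Y=1) − p₀] / P(Y=1).
PAF = (0.35104 − 0.231) / 0.35104 ≈ 0.3420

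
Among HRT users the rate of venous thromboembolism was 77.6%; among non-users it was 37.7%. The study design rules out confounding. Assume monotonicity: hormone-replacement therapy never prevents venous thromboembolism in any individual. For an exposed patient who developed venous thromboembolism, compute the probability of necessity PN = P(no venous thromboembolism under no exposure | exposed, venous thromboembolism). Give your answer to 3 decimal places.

p₁ = 0.776, p₀ = 0.377.
Under exogeneity and monotonicity, PN = (p₁ − p₀) / p₁.
PN = (0.776 − 0.377) / 0.776 = 0.399 / 0.776 ≈ 0.5142

PN ≈ 0.514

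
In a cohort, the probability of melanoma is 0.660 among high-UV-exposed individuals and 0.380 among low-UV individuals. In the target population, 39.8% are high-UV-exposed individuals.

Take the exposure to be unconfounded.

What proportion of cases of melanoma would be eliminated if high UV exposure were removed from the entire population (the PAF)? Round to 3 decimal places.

Let p₁ = 0.66, p₀ = 0.38.
Overall risk P(Y=1) = π·p₁ + (1−π)·p₀ = 0.398×0.66 + 0.602×0.38 = 0.49144.
Under exogeneity, PAF = [P(Y=1) − p₀] / P(Y=1).
PAF = (0.49144 − 0.38) / 0.49144 ≈ 0.2268

PAF ≈ 0.227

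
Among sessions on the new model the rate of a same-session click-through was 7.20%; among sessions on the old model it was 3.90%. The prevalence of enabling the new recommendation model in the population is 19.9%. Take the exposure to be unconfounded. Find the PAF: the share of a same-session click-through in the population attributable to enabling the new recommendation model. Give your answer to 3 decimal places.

p₁ = 0.072, p₀ = 0.039.
Overall risk P(Y=1) = π·p₁ + (1−π)·p₀ = 0.199×0.072 + 0.801×0.039 = 0.045567.
Under exogeneity, PAF = [P(Y=1) − p₀] / P(Y=1).
PAF = (0.045567 − 0.039) / 0.045567 ≈ 0.1441

PAF ≈ 0.144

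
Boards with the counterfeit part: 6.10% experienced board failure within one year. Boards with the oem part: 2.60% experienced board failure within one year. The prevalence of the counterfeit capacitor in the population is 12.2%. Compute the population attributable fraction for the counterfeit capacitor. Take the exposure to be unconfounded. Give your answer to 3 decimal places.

PAF ≈ 0.141

p₁ = 0.061, p₀ = 0.026.
Overall risk P(Y=1) = π·p₁ + (1−π)·p₀ = 0.122×0.061 + 0.878×0.026 = 0.03027.
Under exogeneity, PAF = [P(Y=1) − p₀] / P(Y=1).
PAF = (0.03027 − 0.026) / 0.03027 ≈ 0.1411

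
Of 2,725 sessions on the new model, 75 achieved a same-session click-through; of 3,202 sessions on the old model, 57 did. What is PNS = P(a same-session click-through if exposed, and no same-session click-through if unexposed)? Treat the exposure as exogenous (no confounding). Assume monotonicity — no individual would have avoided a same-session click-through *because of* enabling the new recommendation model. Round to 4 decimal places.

PNS ≈ 0.0097

p₁ = P(outcome | exposed) = 75/2725 = 0.027523
p₀ = P(outcome | unexposed) = 57/3202 = 0.017801
Under exogeneity and monotonicity, PNS = p₁ − p₀.
PNS = 0.027523 − 0.017801 = 0.0097216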